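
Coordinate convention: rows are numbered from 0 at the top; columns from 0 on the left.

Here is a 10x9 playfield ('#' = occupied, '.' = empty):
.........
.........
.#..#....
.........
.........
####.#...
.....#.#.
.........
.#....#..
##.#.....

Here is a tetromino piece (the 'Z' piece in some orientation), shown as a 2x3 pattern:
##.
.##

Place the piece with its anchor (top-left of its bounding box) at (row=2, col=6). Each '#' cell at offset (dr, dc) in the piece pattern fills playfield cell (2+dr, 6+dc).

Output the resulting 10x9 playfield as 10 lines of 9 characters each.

Answer: .........
.........
.#..#.##.
.......##
.........
####.#...
.....#.#.
.........
.#....#..
##.#.....

Derivation:
Fill (2+0,6+0) = (2,6)
Fill (2+0,6+1) = (2,7)
Fill (2+1,6+1) = (3,7)
Fill (2+1,6+2) = (3,8)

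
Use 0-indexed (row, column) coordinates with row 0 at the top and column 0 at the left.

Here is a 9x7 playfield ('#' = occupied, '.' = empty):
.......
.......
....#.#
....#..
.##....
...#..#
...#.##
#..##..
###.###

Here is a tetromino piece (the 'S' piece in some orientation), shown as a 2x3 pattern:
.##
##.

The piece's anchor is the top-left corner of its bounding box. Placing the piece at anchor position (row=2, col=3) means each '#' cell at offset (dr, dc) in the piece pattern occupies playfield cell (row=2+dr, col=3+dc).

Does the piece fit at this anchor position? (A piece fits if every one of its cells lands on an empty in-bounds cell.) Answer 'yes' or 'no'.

Check each piece cell at anchor (2, 3):
  offset (0,1) -> (2,4): occupied ('#') -> FAIL
  offset (0,2) -> (2,5): empty -> OK
  offset (1,0) -> (3,3): empty -> OK
  offset (1,1) -> (3,4): occupied ('#') -> FAIL
All cells valid: no

Answer: no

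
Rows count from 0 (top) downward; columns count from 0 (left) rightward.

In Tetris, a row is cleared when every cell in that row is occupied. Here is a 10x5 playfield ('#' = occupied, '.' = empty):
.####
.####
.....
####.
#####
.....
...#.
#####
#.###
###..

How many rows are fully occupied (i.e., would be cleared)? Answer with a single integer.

Check each row:
  row 0: 1 empty cell -> not full
  row 1: 1 empty cell -> not full
  row 2: 5 empty cells -> not full
  row 3: 1 empty cell -> not full
  row 4: 0 empty cells -> FULL (clear)
  row 5: 5 empty cells -> not full
  row 6: 4 empty cells -> not full
  row 7: 0 empty cells -> FULL (clear)
  row 8: 1 empty cell -> not full
  row 9: 2 empty cells -> not full
Total rows cleared: 2

Answer: 2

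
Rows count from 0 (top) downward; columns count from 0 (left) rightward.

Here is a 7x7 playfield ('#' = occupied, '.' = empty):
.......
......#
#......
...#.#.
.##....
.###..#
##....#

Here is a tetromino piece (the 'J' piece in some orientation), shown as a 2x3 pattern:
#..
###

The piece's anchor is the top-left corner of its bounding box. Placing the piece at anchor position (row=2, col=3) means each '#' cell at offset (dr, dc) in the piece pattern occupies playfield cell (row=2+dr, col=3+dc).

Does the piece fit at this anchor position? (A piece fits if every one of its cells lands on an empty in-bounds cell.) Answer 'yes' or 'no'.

Answer: no

Derivation:
Check each piece cell at anchor (2, 3):
  offset (0,0) -> (2,3): empty -> OK
  offset (1,0) -> (3,3): occupied ('#') -> FAIL
  offset (1,1) -> (3,4): empty -> OK
  offset (1,2) -> (3,5): occupied ('#') -> FAIL
All cells valid: no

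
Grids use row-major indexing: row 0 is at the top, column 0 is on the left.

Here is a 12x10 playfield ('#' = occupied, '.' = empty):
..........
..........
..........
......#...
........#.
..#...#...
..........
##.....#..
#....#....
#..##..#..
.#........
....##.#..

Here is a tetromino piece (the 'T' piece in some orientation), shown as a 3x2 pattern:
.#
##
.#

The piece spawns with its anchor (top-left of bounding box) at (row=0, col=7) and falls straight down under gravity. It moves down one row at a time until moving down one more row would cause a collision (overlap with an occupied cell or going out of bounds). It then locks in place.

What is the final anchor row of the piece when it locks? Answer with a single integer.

Spawn at (row=0, col=7). Try each row:
  row 0: fits
  row 1: fits
  row 2: blocked -> lock at row 1

Answer: 1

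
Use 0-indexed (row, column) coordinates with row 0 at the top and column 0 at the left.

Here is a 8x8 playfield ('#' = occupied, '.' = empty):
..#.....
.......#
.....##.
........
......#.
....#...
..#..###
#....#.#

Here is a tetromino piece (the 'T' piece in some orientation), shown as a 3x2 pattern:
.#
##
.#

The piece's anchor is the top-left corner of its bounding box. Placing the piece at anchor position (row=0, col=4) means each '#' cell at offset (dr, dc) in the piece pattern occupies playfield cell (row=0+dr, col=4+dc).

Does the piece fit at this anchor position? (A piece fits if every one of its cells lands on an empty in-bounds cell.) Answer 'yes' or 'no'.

Check each piece cell at anchor (0, 4):
  offset (0,1) -> (0,5): empty -> OK
  offset (1,0) -> (1,4): empty -> OK
  offset (1,1) -> (1,5): empty -> OK
  offset (2,1) -> (2,5): occupied ('#') -> FAIL
All cells valid: no

Answer: no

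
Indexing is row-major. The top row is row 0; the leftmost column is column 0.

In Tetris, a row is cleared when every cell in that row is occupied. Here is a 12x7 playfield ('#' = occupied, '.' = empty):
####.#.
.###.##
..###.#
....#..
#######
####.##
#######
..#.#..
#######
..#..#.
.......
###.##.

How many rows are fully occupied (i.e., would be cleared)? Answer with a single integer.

Answer: 3

Derivation:
Check each row:
  row 0: 2 empty cells -> not full
  row 1: 2 empty cells -> not full
  row 2: 3 empty cells -> not full
  row 3: 6 empty cells -> not full
  row 4: 0 empty cells -> FULL (clear)
  row 5: 1 empty cell -> not full
  row 6: 0 empty cells -> FULL (clear)
  row 7: 5 empty cells -> not full
  row 8: 0 empty cells -> FULL (clear)
  row 9: 5 empty cells -> not full
  row 10: 7 empty cells -> not full
  row 11: 2 empty cells -> not full
Total rows cleared: 3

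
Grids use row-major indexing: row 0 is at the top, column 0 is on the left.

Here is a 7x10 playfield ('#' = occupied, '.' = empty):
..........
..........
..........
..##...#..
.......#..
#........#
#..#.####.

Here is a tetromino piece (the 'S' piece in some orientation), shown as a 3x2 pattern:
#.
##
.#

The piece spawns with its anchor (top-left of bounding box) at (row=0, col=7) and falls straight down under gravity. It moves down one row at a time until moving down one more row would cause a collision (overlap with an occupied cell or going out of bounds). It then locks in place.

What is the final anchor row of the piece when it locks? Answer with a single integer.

Answer: 1

Derivation:
Spawn at (row=0, col=7). Try each row:
  row 0: fits
  row 1: fits
  row 2: blocked -> lock at row 1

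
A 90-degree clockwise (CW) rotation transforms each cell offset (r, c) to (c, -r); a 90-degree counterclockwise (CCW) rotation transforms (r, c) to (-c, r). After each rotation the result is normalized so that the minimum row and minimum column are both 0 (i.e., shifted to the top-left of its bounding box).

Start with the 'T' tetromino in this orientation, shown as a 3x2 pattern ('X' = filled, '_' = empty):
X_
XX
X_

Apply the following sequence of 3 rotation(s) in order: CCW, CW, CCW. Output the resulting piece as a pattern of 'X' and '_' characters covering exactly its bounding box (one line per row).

Start:
X_
XX
X_
After rotation 1 (CCW):
_X_
XXX
After rotation 2 (CW):
X_
XX
X_
After rotation 3 (CCW):
_X_
XXX

Answer: _X_
XXX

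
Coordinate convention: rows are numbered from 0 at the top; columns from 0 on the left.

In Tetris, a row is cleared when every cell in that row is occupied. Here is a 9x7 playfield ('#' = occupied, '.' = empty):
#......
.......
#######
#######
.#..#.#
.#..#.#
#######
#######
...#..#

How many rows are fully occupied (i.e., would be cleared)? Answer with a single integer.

Answer: 4

Derivation:
Check each row:
  row 0: 6 empty cells -> not full
  row 1: 7 empty cells -> not full
  row 2: 0 empty cells -> FULL (clear)
  row 3: 0 empty cells -> FULL (clear)
  row 4: 4 empty cells -> not full
  row 5: 4 empty cells -> not full
  row 6: 0 empty cells -> FULL (clear)
  row 7: 0 empty cells -> FULL (clear)
  row 8: 5 empty cells -> not full
Total rows cleared: 4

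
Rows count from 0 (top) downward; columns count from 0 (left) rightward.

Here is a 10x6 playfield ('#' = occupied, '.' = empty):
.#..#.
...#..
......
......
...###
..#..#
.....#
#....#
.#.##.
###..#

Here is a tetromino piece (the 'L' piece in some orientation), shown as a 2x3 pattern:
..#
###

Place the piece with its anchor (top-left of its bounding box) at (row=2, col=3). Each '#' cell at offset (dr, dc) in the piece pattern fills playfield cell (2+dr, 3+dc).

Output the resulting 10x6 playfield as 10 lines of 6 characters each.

Answer: .#..#.
...#..
.....#
...###
...###
..#..#
.....#
#....#
.#.##.
###..#

Derivation:
Fill (2+0,3+2) = (2,5)
Fill (2+1,3+0) = (3,3)
Fill (2+1,3+1) = (3,4)
Fill (2+1,3+2) = (3,5)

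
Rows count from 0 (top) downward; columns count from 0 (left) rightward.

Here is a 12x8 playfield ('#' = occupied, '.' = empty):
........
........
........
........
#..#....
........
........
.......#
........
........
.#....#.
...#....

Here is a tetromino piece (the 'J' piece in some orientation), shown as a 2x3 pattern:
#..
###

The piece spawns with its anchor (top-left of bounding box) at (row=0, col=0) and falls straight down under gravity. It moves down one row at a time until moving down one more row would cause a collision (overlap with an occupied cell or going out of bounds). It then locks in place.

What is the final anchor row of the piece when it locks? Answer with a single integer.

Answer: 2

Derivation:
Spawn at (row=0, col=0). Try each row:
  row 0: fits
  row 1: fits
  row 2: fits
  row 3: blocked -> lock at row 2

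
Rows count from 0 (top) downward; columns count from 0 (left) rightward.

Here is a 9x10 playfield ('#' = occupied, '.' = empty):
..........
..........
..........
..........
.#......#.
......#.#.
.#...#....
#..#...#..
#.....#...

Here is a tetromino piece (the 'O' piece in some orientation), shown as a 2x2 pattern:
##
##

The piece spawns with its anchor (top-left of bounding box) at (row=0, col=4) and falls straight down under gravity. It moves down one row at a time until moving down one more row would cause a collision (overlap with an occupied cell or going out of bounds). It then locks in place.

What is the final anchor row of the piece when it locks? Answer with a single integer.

Answer: 4

Derivation:
Spawn at (row=0, col=4). Try each row:
  row 0: fits
  row 1: fits
  row 2: fits
  row 3: fits
  row 4: fits
  row 5: blocked -> lock at row 4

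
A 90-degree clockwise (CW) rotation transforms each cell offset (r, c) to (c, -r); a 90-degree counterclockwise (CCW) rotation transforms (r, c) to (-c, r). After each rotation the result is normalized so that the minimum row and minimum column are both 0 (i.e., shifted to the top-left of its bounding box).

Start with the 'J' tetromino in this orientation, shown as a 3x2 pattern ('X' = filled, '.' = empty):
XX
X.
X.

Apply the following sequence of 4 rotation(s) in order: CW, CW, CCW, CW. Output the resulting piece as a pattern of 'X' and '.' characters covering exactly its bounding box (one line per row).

Start:
XX
X.
X.
After rotation 1 (CW):
XXX
..X
After rotation 2 (CW):
.X
.X
XX
After rotation 3 (CCW):
XXX
..X
After rotation 4 (CW):
.X
.X
XX

Answer: .X
.X
XX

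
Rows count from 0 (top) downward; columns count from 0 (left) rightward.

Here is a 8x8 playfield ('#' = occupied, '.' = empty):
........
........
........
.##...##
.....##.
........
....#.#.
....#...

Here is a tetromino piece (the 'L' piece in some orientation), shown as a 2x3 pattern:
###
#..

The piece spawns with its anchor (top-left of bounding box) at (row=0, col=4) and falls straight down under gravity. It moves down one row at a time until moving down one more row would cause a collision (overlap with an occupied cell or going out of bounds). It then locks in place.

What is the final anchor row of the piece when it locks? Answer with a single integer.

Spawn at (row=0, col=4). Try each row:
  row 0: fits
  row 1: fits
  row 2: fits
  row 3: blocked -> lock at row 2

Answer: 2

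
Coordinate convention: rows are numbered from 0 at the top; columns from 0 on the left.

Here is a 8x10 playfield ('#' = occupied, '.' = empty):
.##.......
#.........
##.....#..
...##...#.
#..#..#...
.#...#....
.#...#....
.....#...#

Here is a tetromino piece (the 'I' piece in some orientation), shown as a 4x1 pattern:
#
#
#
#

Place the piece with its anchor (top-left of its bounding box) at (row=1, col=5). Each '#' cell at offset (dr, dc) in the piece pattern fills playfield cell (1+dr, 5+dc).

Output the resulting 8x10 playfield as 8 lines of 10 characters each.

Answer: .##.......
#....#....
##...#.#..
...###..#.
#..#.##...
.#...#....
.#...#....
.....#...#

Derivation:
Fill (1+0,5+0) = (1,5)
Fill (1+1,5+0) = (2,5)
Fill (1+2,5+0) = (3,5)
Fill (1+3,5+0) = (4,5)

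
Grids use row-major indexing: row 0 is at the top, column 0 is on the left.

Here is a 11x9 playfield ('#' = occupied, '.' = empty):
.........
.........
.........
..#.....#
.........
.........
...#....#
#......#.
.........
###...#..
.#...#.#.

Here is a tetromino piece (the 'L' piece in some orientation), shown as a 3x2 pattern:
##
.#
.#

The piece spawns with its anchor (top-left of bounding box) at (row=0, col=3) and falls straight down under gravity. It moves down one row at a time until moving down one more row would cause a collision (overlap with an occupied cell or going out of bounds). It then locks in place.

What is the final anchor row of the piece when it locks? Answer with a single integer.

Spawn at (row=0, col=3). Try each row:
  row 0: fits
  row 1: fits
  row 2: fits
  row 3: fits
  row 4: fits
  row 5: fits
  row 6: blocked -> lock at row 5

Answer: 5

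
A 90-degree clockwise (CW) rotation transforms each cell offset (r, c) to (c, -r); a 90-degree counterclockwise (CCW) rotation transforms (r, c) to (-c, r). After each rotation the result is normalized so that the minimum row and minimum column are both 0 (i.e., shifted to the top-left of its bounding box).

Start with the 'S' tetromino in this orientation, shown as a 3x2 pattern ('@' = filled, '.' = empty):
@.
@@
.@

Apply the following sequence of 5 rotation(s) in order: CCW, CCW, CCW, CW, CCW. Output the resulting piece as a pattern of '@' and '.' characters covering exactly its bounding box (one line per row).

Answer: .@@
@@.

Derivation:
Start:
@.
@@
.@
After rotation 1 (CCW):
.@@
@@.
After rotation 2 (CCW):
@.
@@
.@
After rotation 3 (CCW):
.@@
@@.
After rotation 4 (CW):
@.
@@
.@
After rotation 5 (CCW):
.@@
@@.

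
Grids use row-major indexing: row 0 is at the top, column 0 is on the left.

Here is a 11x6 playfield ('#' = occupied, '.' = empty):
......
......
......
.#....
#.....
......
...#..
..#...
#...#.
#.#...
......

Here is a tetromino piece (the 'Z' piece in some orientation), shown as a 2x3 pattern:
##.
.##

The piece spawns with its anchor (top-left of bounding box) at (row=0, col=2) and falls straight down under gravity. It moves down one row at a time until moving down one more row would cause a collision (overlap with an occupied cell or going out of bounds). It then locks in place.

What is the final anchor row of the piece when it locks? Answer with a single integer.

Answer: 4

Derivation:
Spawn at (row=0, col=2). Try each row:
  row 0: fits
  row 1: fits
  row 2: fits
  row 3: fits
  row 4: fits
  row 5: blocked -> lock at row 4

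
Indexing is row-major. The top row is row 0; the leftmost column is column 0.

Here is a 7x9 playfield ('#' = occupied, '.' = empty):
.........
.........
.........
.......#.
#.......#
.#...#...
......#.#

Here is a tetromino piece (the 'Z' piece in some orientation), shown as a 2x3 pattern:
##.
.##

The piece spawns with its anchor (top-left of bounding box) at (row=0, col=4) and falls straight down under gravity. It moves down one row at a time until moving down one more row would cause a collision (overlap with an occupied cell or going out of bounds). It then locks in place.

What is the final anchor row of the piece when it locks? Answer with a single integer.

Spawn at (row=0, col=4). Try each row:
  row 0: fits
  row 1: fits
  row 2: fits
  row 3: fits
  row 4: blocked -> lock at row 3

Answer: 3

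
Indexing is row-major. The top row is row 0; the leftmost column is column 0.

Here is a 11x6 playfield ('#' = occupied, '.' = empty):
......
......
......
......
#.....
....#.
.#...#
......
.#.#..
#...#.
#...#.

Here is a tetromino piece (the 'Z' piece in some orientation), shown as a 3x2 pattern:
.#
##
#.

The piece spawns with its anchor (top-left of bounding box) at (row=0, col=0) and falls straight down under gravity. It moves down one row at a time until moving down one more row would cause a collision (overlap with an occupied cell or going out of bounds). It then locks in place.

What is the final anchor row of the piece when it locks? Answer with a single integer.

Answer: 1

Derivation:
Spawn at (row=0, col=0). Try each row:
  row 0: fits
  row 1: fits
  row 2: blocked -> lock at row 1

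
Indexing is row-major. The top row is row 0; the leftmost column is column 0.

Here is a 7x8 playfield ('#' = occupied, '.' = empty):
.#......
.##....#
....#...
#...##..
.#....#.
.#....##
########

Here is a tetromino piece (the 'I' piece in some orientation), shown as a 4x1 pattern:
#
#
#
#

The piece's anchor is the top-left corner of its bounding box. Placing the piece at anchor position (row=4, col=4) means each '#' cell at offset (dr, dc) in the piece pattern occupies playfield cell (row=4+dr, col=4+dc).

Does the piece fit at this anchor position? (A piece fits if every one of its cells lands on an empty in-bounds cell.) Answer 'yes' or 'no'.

Answer: no

Derivation:
Check each piece cell at anchor (4, 4):
  offset (0,0) -> (4,4): empty -> OK
  offset (1,0) -> (5,4): empty -> OK
  offset (2,0) -> (6,4): occupied ('#') -> FAIL
  offset (3,0) -> (7,4): out of bounds -> FAIL
All cells valid: no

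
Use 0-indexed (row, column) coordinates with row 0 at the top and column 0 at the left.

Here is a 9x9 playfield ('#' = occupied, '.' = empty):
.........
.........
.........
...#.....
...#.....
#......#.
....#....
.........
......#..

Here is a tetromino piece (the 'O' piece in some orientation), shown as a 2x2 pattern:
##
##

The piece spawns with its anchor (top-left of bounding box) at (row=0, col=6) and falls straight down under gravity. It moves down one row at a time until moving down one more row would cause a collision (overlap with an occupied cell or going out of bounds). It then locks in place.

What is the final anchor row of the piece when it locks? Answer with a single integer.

Answer: 3

Derivation:
Spawn at (row=0, col=6). Try each row:
  row 0: fits
  row 1: fits
  row 2: fits
  row 3: fits
  row 4: blocked -> lock at row 3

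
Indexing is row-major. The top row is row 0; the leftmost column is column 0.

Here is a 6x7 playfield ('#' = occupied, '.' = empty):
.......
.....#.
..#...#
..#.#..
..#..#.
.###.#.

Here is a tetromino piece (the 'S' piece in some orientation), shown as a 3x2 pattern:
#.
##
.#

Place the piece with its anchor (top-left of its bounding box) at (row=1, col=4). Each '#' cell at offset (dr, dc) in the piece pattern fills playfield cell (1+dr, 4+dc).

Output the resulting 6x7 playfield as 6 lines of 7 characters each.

Answer: .......
....##.
..#.###
..#.##.
..#..#.
.###.#.

Derivation:
Fill (1+0,4+0) = (1,4)
Fill (1+1,4+0) = (2,4)
Fill (1+1,4+1) = (2,5)
Fill (1+2,4+1) = (3,5)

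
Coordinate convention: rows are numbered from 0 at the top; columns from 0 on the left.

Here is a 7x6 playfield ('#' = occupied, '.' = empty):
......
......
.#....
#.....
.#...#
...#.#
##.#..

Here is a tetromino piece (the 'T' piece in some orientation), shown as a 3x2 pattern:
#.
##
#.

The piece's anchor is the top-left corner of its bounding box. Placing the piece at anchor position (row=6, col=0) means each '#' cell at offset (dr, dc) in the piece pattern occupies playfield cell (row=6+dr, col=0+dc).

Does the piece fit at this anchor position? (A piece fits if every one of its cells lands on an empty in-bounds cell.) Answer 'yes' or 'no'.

Check each piece cell at anchor (6, 0):
  offset (0,0) -> (6,0): occupied ('#') -> FAIL
  offset (1,0) -> (7,0): out of bounds -> FAIL
  offset (1,1) -> (7,1): out of bounds -> FAIL
  offset (2,0) -> (8,0): out of bounds -> FAIL
All cells valid: no

Answer: no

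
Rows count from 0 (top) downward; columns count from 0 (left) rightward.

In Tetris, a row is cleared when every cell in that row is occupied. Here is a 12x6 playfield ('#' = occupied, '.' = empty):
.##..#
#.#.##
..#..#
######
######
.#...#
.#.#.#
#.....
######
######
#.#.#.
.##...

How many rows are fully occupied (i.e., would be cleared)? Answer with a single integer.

Check each row:
  row 0: 3 empty cells -> not full
  row 1: 2 empty cells -> not full
  row 2: 4 empty cells -> not full
  row 3: 0 empty cells -> FULL (clear)
  row 4: 0 empty cells -> FULL (clear)
  row 5: 4 empty cells -> not full
  row 6: 3 empty cells -> not full
  row 7: 5 empty cells -> not full
  row 8: 0 empty cells -> FULL (clear)
  row 9: 0 empty cells -> FULL (clear)
  row 10: 3 empty cells -> not full
  row 11: 4 empty cells -> not full
Total rows cleared: 4

Answer: 4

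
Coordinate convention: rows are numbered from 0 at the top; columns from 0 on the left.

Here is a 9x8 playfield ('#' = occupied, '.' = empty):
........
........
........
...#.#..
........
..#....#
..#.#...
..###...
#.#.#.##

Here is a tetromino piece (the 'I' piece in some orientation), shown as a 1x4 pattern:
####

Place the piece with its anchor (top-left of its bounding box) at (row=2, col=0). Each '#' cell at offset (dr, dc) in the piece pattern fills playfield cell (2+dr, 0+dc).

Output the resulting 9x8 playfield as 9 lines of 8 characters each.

Answer: ........
........
####....
...#.#..
........
..#....#
..#.#...
..###...
#.#.#.##

Derivation:
Fill (2+0,0+0) = (2,0)
Fill (2+0,0+1) = (2,1)
Fill (2+0,0+2) = (2,2)
Fill (2+0,0+3) = (2,3)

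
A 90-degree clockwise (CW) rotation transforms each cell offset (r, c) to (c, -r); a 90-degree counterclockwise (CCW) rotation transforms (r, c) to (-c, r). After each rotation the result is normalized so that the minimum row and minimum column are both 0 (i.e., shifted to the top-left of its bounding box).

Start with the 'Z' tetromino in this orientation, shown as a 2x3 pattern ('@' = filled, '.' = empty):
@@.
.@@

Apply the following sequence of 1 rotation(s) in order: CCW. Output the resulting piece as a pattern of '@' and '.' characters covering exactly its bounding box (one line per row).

Answer: .@
@@
@.

Derivation:
Start:
@@.
.@@
After rotation 1 (CCW):
.@
@@
@.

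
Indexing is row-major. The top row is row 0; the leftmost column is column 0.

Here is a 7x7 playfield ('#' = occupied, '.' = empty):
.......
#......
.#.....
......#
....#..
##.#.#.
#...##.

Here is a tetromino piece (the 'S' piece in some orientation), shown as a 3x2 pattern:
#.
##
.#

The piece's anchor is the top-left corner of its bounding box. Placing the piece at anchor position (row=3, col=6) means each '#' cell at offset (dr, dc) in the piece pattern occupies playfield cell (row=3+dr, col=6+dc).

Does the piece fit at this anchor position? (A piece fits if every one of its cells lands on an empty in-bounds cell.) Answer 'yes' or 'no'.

Answer: no

Derivation:
Check each piece cell at anchor (3, 6):
  offset (0,0) -> (3,6): occupied ('#') -> FAIL
  offset (1,0) -> (4,6): empty -> OK
  offset (1,1) -> (4,7): out of bounds -> FAIL
  offset (2,1) -> (5,7): out of bounds -> FAIL
All cells valid: no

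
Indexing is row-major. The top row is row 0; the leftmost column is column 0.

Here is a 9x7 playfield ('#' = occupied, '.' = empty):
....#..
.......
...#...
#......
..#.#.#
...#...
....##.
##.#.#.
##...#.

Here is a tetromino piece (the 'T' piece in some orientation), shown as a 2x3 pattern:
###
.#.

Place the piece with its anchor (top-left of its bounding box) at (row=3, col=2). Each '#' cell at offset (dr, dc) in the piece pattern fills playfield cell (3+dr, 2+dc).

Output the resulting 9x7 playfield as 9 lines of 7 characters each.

Answer: ....#..
.......
...#...
#.###..
..###.#
...#...
....##.
##.#.#.
##...#.

Derivation:
Fill (3+0,2+0) = (3,2)
Fill (3+0,2+1) = (3,3)
Fill (3+0,2+2) = (3,4)
Fill (3+1,2+1) = (4,3)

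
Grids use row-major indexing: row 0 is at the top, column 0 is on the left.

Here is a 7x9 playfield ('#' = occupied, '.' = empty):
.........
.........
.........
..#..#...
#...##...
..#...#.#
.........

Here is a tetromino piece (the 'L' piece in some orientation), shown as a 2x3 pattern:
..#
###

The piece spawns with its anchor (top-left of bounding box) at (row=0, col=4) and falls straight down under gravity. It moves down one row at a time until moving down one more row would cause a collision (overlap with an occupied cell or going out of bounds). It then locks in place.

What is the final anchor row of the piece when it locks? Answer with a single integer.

Spawn at (row=0, col=4). Try each row:
  row 0: fits
  row 1: fits
  row 2: blocked -> lock at row 1

Answer: 1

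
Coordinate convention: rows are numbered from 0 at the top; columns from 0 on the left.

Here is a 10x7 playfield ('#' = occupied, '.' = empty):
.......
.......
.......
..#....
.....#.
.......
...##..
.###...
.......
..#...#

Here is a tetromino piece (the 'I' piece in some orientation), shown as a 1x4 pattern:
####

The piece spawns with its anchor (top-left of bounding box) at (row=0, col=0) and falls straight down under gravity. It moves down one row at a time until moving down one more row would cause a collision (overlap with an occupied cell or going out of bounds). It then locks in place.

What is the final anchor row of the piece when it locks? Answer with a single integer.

Spawn at (row=0, col=0). Try each row:
  row 0: fits
  row 1: fits
  row 2: fits
  row 3: blocked -> lock at row 2

Answer: 2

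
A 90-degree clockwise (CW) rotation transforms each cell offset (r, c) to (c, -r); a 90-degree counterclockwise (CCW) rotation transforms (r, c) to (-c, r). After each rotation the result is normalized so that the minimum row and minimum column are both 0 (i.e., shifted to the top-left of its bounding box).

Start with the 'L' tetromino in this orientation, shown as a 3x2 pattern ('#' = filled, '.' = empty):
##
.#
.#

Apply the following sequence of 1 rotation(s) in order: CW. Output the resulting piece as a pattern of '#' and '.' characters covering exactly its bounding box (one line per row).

Start:
##
.#
.#
After rotation 1 (CW):
..#
###

Answer: ..#
###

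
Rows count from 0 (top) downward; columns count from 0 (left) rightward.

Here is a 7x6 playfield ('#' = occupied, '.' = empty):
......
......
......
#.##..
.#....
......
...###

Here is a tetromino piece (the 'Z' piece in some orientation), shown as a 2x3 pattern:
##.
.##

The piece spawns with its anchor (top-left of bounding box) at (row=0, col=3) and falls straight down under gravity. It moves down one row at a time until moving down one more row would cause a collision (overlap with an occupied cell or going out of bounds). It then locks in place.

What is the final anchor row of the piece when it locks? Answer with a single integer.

Answer: 2

Derivation:
Spawn at (row=0, col=3). Try each row:
  row 0: fits
  row 1: fits
  row 2: fits
  row 3: blocked -> lock at row 2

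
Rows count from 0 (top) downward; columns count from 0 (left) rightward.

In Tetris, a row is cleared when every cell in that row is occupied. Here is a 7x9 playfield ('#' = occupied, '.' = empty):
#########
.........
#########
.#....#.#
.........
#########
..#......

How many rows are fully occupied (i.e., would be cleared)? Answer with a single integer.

Answer: 3

Derivation:
Check each row:
  row 0: 0 empty cells -> FULL (clear)
  row 1: 9 empty cells -> not full
  row 2: 0 empty cells -> FULL (clear)
  row 3: 6 empty cells -> not full
  row 4: 9 empty cells -> not full
  row 5: 0 empty cells -> FULL (clear)
  row 6: 8 empty cells -> not full
Total rows cleared: 3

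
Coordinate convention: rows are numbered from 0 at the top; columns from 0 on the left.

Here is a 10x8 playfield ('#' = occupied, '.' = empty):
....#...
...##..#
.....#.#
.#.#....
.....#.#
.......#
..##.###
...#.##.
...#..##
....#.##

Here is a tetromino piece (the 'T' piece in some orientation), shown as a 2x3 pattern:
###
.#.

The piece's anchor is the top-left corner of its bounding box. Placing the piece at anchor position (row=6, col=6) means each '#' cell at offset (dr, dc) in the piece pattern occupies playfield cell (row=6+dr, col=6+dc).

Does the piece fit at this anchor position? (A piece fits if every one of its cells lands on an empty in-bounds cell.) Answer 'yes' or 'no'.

Answer: no

Derivation:
Check each piece cell at anchor (6, 6):
  offset (0,0) -> (6,6): occupied ('#') -> FAIL
  offset (0,1) -> (6,7): occupied ('#') -> FAIL
  offset (0,2) -> (6,8): out of bounds -> FAIL
  offset (1,1) -> (7,7): empty -> OK
All cells valid: no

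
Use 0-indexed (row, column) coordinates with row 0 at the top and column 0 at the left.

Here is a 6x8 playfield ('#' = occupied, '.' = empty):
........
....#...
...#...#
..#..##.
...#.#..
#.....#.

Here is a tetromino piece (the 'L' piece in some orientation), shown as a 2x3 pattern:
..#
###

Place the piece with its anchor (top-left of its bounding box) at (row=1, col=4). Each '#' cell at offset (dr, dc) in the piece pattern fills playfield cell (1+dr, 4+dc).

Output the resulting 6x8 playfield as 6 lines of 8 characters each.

Fill (1+0,4+2) = (1,6)
Fill (1+1,4+0) = (2,4)
Fill (1+1,4+1) = (2,5)
Fill (1+1,4+2) = (2,6)

Answer: ........
....#.#.
...#####
..#..##.
...#.#..
#.....#.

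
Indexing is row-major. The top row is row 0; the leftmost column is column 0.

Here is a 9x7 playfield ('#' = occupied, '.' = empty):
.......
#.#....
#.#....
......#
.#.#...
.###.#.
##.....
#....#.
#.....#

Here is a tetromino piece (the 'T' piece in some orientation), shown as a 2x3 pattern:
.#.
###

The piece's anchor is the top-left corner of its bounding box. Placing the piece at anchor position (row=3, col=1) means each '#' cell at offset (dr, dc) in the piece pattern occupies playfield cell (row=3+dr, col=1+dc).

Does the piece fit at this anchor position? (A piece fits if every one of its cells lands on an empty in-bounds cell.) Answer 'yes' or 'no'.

Answer: no

Derivation:
Check each piece cell at anchor (3, 1):
  offset (0,1) -> (3,2): empty -> OK
  offset (1,0) -> (4,1): occupied ('#') -> FAIL
  offset (1,1) -> (4,2): empty -> OK
  offset (1,2) -> (4,3): occupied ('#') -> FAIL
All cells valid: no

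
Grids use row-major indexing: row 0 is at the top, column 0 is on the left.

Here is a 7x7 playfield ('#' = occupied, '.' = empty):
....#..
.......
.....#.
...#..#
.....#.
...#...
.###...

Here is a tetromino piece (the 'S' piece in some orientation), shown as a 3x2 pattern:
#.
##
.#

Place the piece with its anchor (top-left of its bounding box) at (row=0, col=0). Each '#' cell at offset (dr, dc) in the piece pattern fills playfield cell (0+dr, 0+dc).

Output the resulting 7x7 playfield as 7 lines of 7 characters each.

Fill (0+0,0+0) = (0,0)
Fill (0+1,0+0) = (1,0)
Fill (0+1,0+1) = (1,1)
Fill (0+2,0+1) = (2,1)

Answer: #...#..
##.....
.#...#.
...#..#
.....#.
...#...
.###...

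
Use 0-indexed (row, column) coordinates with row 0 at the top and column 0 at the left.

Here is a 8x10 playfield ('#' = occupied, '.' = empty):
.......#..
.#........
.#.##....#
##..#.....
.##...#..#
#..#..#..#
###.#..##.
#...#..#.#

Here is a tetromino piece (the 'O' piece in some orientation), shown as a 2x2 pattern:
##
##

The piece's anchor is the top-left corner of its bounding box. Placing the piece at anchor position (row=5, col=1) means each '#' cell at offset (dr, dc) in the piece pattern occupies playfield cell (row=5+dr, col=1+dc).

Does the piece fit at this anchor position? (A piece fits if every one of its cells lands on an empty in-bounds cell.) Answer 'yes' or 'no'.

Answer: no

Derivation:
Check each piece cell at anchor (5, 1):
  offset (0,0) -> (5,1): empty -> OK
  offset (0,1) -> (5,2): empty -> OK
  offset (1,0) -> (6,1): occupied ('#') -> FAIL
  offset (1,1) -> (6,2): occupied ('#') -> FAIL
All cells valid: no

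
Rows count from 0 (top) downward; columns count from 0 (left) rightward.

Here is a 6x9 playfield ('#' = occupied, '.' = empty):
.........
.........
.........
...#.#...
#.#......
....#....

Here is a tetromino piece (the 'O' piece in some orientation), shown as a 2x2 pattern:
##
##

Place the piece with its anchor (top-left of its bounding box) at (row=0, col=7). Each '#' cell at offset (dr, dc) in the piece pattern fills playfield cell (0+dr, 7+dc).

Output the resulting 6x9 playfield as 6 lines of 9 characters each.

Answer: .......##
.......##
.........
...#.#...
#.#......
....#....

Derivation:
Fill (0+0,7+0) = (0,7)
Fill (0+0,7+1) = (0,8)
Fill (0+1,7+0) = (1,7)
Fill (0+1,7+1) = (1,8)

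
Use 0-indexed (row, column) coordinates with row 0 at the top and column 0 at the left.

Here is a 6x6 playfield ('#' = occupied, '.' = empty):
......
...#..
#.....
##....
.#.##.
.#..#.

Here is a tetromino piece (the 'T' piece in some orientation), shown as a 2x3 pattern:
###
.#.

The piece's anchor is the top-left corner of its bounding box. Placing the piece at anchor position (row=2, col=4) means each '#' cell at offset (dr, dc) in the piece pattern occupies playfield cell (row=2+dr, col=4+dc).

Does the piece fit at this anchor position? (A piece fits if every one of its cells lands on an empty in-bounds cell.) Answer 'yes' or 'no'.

Check each piece cell at anchor (2, 4):
  offset (0,0) -> (2,4): empty -> OK
  offset (0,1) -> (2,5): empty -> OK
  offset (0,2) -> (2,6): out of bounds -> FAIL
  offset (1,1) -> (3,5): empty -> OK
All cells valid: no

Answer: no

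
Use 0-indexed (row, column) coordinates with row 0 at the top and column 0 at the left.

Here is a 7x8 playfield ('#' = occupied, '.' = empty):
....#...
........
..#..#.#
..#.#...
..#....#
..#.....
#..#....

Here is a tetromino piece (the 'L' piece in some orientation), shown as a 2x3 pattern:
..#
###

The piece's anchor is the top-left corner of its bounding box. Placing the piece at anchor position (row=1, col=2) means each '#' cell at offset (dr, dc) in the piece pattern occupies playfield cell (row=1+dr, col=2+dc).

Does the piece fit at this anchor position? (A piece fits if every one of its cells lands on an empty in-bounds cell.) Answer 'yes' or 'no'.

Check each piece cell at anchor (1, 2):
  offset (0,2) -> (1,4): empty -> OK
  offset (1,0) -> (2,2): occupied ('#') -> FAIL
  offset (1,1) -> (2,3): empty -> OK
  offset (1,2) -> (2,4): empty -> OK
All cells valid: no

Answer: no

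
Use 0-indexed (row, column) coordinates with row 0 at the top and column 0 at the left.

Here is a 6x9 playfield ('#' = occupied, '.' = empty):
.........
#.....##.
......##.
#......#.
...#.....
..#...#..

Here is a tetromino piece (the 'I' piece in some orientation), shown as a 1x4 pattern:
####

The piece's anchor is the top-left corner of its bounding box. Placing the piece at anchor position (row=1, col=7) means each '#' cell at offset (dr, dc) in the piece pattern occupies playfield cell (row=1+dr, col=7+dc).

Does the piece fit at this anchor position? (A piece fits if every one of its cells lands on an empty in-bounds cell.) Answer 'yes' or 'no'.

Check each piece cell at anchor (1, 7):
  offset (0,0) -> (1,7): occupied ('#') -> FAIL
  offset (0,1) -> (1,8): empty -> OK
  offset (0,2) -> (1,9): out of bounds -> FAIL
  offset (0,3) -> (1,10): out of bounds -> FAIL
All cells valid: no

Answer: no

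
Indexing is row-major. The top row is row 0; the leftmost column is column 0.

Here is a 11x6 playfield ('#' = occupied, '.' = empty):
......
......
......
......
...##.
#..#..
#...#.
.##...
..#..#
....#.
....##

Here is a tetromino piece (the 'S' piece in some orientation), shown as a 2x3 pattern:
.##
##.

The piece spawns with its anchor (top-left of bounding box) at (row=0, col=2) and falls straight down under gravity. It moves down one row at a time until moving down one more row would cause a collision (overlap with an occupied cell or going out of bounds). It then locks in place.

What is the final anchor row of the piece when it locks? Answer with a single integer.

Spawn at (row=0, col=2). Try each row:
  row 0: fits
  row 1: fits
  row 2: fits
  row 3: blocked -> lock at row 2

Answer: 2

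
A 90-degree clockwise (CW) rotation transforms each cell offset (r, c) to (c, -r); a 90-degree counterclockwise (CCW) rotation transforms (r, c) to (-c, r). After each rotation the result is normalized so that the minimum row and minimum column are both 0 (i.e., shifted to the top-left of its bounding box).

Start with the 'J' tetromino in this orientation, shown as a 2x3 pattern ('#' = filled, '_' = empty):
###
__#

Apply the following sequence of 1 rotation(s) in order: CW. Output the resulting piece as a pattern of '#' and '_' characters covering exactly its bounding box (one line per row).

Answer: _#
_#
##

Derivation:
Start:
###
__#
After rotation 1 (CW):
_#
_#
##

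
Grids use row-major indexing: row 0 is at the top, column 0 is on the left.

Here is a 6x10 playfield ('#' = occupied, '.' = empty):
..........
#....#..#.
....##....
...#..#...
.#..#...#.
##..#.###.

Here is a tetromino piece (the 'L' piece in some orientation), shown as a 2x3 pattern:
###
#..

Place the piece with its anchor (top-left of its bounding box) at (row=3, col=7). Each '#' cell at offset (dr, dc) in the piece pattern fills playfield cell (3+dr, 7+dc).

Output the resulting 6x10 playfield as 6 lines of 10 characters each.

Answer: ..........
#....#..#.
....##....
...#..####
.#..#..##.
##..#.###.

Derivation:
Fill (3+0,7+0) = (3,7)
Fill (3+0,7+1) = (3,8)
Fill (3+0,7+2) = (3,9)
Fill (3+1,7+0) = (4,7)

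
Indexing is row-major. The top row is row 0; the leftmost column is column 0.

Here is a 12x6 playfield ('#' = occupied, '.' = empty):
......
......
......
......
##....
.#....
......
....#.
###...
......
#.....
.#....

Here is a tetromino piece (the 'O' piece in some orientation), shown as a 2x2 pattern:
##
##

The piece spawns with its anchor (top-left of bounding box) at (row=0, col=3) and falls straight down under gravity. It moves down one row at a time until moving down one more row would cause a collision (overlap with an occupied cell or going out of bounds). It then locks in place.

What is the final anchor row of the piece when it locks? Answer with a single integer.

Answer: 5

Derivation:
Spawn at (row=0, col=3). Try each row:
  row 0: fits
  row 1: fits
  row 2: fits
  row 3: fits
  row 4: fits
  row 5: fits
  row 6: blocked -> lock at row 5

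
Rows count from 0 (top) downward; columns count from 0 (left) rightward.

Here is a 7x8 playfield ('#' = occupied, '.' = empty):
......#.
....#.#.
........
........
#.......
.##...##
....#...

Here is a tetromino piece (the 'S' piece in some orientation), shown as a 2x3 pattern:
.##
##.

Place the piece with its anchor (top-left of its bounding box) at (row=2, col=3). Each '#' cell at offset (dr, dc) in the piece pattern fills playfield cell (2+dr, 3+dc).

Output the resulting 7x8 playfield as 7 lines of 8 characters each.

Answer: ......#.
....#.#.
....##..
...##...
#.......
.##...##
....#...

Derivation:
Fill (2+0,3+1) = (2,4)
Fill (2+0,3+2) = (2,5)
Fill (2+1,3+0) = (3,3)
Fill (2+1,3+1) = (3,4)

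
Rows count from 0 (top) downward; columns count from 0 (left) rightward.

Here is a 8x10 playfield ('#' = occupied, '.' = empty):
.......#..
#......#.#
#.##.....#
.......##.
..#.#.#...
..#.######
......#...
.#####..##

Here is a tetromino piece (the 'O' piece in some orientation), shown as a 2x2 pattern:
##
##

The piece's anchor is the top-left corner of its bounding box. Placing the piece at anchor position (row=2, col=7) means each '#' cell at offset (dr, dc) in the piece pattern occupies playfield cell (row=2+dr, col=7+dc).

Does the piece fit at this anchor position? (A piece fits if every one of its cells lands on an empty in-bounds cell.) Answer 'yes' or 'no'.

Check each piece cell at anchor (2, 7):
  offset (0,0) -> (2,7): empty -> OK
  offset (0,1) -> (2,8): empty -> OK
  offset (1,0) -> (3,7): occupied ('#') -> FAIL
  offset (1,1) -> (3,8): occupied ('#') -> FAIL
All cells valid: no

Answer: no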